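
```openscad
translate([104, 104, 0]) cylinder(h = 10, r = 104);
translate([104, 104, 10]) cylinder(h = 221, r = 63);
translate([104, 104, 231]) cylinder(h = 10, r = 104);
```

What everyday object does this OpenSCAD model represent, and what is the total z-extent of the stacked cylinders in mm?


A spool. The overall height is 241 mm.

Three coaxial cylinders, large–small–large — a spool. Two 10 mm flanges and a 221 mm core give 10 + 221 + 10 = 241 mm.


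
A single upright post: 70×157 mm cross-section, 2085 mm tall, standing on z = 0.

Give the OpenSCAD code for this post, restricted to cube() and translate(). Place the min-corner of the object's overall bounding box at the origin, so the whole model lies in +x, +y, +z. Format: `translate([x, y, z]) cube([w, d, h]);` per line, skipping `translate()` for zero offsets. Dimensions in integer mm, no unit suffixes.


cube([70, 157, 2085]);


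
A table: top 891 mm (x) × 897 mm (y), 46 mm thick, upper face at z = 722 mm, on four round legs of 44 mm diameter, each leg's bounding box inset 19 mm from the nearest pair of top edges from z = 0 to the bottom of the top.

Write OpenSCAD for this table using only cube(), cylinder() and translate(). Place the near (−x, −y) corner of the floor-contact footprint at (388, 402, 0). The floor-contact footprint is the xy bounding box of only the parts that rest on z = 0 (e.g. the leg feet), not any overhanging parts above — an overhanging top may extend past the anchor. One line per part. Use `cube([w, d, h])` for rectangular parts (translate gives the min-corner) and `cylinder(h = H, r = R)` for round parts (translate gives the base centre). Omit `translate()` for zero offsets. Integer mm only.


// leg_h = 722 - 46 = 676
translate([369, 383, 676]) cube([891, 897, 46]);
translate([410, 424, 0]) cylinder(h = 676, r = 22);
translate([1219, 424, 0]) cylinder(h = 676, r = 22);
translate([410, 1239, 0]) cylinder(h = 676, r = 22);
translate([1219, 1239, 0]) cylinder(h = 676, r = 22);


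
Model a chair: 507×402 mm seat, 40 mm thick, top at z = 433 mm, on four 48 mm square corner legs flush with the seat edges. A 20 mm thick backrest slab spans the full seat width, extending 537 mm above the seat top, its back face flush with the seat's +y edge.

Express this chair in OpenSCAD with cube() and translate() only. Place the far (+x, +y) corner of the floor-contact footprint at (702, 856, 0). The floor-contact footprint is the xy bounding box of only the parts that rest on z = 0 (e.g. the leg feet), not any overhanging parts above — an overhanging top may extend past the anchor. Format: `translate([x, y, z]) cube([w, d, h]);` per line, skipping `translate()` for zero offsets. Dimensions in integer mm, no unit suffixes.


// leg_h = 433 - 40 = 393
translate([195, 454, 393]) cube([507, 402, 40]);
translate([195, 454, 0]) cube([48, 48, 393]);
translate([654, 454, 0]) cube([48, 48, 393]);
translate([195, 808, 0]) cube([48, 48, 393]);
translate([654, 808, 0]) cube([48, 48, 393]);
translate([195, 836, 433]) cube([507, 20, 537]);


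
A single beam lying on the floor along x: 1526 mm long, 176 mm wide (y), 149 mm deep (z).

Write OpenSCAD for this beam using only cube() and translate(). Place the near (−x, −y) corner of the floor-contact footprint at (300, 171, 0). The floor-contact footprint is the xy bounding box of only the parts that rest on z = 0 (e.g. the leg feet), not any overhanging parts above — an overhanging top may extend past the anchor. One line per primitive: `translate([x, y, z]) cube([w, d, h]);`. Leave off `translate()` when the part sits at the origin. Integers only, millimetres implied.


translate([300, 171, 0]) cube([1526, 176, 149]);


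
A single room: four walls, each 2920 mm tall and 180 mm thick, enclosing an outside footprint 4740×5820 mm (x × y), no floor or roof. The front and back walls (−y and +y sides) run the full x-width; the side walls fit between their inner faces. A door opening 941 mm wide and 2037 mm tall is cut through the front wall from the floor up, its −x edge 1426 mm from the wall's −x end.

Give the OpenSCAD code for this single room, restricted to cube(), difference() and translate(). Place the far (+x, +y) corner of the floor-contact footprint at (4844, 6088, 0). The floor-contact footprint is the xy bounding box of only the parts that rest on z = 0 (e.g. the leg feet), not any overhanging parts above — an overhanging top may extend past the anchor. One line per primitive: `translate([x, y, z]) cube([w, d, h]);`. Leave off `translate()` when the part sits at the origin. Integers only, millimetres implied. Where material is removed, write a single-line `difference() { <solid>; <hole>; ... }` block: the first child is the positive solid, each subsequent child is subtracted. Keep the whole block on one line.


difference() { translate([104, 268, 0]) cube([4740, 180, 2920]); translate([1530, 268, 0]) cube([941, 180, 2037]); }
translate([104, 5908, 0]) cube([4740, 180, 2920]);
translate([104, 448, 0]) cube([180, 5460, 2920]);
translate([4664, 448, 0]) cube([180, 5460, 2920]);


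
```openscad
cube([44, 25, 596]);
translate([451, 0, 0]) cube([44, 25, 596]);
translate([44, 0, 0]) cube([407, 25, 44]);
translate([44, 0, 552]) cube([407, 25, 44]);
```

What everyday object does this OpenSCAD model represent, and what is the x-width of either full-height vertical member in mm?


A picture frame. The border width is 44 mm.

Four thin pieces enclosing a rectangular opening — a picture frame. The two full-height stiles are 596 mm tall; the top rail sits at z = 552 and is 44 mm tall, so the border above the opening is 596 − 552 = 44 mm, matching the stile x-width.


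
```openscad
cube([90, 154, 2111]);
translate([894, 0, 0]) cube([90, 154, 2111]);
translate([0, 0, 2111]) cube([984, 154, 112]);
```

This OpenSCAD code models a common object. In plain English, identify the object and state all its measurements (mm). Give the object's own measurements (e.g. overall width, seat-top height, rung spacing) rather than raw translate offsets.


A door frame. The clear opening is 804 mm wide and 2111 mm high. Two 90 mm wide jambs, 154 mm deep, stand either side of the opening from the floor to the top of the opening. A 112 mm thick head sits across the top of both jambs, spanning the full outside width of the frame.


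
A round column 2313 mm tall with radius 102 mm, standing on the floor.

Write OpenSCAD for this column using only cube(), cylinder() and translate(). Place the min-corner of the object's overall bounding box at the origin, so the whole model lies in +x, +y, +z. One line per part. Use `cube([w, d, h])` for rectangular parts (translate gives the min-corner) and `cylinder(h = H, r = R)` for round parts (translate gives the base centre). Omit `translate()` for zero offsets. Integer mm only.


translate([102, 102, 0]) cylinder(h = 2313, r = 102);


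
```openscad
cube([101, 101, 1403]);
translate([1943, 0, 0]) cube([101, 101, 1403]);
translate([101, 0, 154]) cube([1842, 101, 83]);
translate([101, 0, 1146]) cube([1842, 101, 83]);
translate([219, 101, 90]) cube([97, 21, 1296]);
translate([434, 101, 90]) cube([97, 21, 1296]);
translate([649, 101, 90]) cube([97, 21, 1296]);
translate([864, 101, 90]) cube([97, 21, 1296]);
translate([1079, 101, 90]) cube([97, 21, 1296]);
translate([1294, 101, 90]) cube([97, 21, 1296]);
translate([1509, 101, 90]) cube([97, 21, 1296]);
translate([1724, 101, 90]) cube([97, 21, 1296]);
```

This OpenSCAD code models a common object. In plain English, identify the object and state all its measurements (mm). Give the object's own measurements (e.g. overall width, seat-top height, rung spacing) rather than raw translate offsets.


A fence section. Two 101×101 mm posts, 1403 mm tall, stand on the floor with a clear span of 1842 mm between their inner faces. Two horizontal rails of 101×83 mm section span the gap between the posts with their undersides at z = 154 mm and z = 1146 mm, flush with the posts' −y face. 8 pickets, each 97 mm wide, 21 mm thick and 1296 mm tall, are fixed to the +y face of the rails with their bottoms at z = 90 mm, spaced across the span with a 118 mm gap after the −x post and between neighbouring pickets, with 122 mm left before the +x post.


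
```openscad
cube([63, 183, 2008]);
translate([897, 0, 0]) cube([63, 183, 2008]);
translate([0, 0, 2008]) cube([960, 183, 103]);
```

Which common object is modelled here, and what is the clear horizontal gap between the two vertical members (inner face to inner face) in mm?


A door frame. The clear opening width is 834 mm.

Two 2008 mm tall posts with a header on top — a door frame. The left jamb is 63 mm wide at x = 0; the right jamb starts at x = 897. The clear opening is 897 − 63 = 834 mm.


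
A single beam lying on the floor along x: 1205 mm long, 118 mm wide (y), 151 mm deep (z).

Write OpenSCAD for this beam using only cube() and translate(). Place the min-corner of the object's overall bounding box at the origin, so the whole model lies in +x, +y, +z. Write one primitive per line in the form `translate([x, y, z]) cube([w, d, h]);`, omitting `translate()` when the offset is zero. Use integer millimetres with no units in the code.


cube([1205, 118, 151]);


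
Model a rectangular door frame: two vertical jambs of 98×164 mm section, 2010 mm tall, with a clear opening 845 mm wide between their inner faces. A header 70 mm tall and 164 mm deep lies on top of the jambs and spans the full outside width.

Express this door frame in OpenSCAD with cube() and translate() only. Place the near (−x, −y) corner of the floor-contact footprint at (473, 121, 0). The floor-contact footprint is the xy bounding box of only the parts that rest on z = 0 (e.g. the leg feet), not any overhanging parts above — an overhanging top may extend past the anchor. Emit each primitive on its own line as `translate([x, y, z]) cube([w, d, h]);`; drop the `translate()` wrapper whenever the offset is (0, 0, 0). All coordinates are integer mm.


translate([473, 121, 0]) cube([98, 164, 2010]);
translate([1416, 121, 0]) cube([98, 164, 2010]);
translate([473, 121, 2010]) cube([1041, 164, 70]);


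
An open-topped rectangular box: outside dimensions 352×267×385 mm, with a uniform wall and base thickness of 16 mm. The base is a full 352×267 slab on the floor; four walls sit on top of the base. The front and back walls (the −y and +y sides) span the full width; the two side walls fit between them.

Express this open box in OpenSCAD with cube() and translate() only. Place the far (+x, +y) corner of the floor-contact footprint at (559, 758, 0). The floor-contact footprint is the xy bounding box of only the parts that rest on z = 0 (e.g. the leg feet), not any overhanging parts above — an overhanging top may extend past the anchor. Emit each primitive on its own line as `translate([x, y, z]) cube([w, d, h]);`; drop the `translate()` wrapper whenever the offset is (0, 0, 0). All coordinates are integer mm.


translate([207, 491, 0]) cube([352, 267, 16]);
translate([207, 491, 16]) cube([352, 16, 369]);
translate([207, 742, 16]) cube([352, 16, 369]);
translate([207, 507, 16]) cube([16, 235, 369]);
translate([543, 507, 16]) cube([16, 235, 369]);


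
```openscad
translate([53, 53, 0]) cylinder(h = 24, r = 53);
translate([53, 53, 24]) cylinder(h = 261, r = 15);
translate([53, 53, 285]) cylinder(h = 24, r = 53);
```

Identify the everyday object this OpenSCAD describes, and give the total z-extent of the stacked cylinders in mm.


A spool. The overall height is 309 mm.

Three coaxial cylinders, large–small–large — a spool. Two 24 mm flanges and a 261 mm core give 24 + 261 + 24 = 309 mm.


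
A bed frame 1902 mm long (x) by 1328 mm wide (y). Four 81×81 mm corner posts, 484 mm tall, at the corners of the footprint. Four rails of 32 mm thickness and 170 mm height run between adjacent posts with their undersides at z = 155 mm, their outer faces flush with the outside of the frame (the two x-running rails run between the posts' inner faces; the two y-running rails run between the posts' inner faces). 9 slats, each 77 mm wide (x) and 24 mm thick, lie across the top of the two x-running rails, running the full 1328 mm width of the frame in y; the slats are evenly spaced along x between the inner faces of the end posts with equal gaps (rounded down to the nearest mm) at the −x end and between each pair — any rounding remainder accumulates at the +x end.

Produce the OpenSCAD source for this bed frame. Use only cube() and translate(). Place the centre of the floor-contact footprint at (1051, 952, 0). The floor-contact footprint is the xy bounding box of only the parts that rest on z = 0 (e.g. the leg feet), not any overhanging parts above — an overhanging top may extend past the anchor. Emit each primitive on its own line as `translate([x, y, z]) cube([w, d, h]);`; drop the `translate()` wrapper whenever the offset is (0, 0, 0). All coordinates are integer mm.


translate([100, 288, 0]) cube([81, 81, 484]);
translate([100, 1535, 0]) cube([81, 81, 484]);
translate([1921, 288, 0]) cube([81, 81, 484]);
translate([1921, 1535, 0]) cube([81, 81, 484]);
translate([181, 288, 155]) cube([1740, 32, 170]);
translate([181, 1584, 155]) cube([1740, 32, 170]);
translate([100, 369, 155]) cube([32, 1166, 170]);
translate([1970, 369, 155]) cube([32, 1166, 170]);
translate([285, 288, 325]) cube([77, 1328, 24]);
translate([466, 288, 325]) cube([77, 1328, 24]);
translate([647, 288, 325]) cube([77, 1328, 24]);
translate([828, 288, 325]) cube([77, 1328, 24]);
translate([1009, 288, 325]) cube([77, 1328, 24]);
translate([1190, 288, 325]) cube([77, 1328, 24]);
translate([1371, 288, 325]) cube([77, 1328, 24]);
translate([1552, 288, 325]) cube([77, 1328, 24]);
translate([1733, 288, 325]) cube([77, 1328, 24]);


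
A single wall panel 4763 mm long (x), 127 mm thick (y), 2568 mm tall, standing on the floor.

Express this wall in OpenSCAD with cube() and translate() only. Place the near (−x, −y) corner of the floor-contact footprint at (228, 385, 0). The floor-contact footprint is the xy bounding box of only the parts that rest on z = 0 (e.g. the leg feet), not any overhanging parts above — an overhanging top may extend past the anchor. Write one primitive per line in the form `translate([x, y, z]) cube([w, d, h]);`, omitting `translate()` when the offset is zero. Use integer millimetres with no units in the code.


translate([228, 385, 0]) cube([4763, 127, 2568]);


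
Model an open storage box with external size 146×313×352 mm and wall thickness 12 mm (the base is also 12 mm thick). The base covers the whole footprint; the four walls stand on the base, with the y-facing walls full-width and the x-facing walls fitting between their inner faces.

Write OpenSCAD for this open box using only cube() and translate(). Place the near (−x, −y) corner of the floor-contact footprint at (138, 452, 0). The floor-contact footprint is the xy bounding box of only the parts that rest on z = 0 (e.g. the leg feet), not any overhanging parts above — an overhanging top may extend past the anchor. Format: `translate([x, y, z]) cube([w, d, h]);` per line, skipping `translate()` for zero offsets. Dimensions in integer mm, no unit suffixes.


translate([138, 452, 0]) cube([146, 313, 12]);
translate([138, 452, 12]) cube([146, 12, 340]);
translate([138, 753, 12]) cube([146, 12, 340]);
translate([138, 464, 12]) cube([12, 289, 340]);
translate([272, 464, 12]) cube([12, 289, 340]);


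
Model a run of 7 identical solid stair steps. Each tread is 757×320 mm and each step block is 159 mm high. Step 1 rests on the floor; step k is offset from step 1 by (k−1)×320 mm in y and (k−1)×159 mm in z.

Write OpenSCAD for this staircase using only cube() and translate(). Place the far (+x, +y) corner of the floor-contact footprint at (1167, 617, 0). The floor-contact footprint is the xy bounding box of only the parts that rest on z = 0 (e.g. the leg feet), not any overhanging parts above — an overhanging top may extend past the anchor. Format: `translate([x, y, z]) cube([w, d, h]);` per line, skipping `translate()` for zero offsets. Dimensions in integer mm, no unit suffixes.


translate([410, 297, 0]) cube([757, 320, 159]);
translate([410, 617, 159]) cube([757, 320, 159]);
translate([410, 937, 318]) cube([757, 320, 159]);
translate([410, 1257, 477]) cube([757, 320, 159]);
translate([410, 1577, 636]) cube([757, 320, 159]);
translate([410, 1897, 795]) cube([757, 320, 159]);
translate([410, 2217, 954]) cube([757, 320, 159]);


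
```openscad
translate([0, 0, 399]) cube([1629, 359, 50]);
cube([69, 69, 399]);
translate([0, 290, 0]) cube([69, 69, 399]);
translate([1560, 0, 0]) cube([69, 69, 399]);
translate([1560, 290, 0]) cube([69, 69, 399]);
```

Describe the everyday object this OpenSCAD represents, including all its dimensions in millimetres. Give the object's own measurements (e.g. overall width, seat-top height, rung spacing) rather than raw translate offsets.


A bench: a 1629×359 mm seat slab, 50 mm thick, top at z = 449 mm, on four 69×69 mm square legs flush with the seat corners and standing on z = 0.


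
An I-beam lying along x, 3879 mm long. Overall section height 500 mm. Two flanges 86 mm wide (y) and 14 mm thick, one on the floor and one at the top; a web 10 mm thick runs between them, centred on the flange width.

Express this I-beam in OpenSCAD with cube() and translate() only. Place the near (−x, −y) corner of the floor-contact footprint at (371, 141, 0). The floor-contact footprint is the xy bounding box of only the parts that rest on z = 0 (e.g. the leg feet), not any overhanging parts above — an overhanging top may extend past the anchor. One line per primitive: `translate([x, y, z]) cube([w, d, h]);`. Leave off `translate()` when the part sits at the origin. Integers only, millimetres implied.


translate([371, 141, 0]) cube([3879, 86, 14]);
translate([371, 179, 14]) cube([3879, 10, 472]);
translate([371, 141, 486]) cube([3879, 86, 14]);


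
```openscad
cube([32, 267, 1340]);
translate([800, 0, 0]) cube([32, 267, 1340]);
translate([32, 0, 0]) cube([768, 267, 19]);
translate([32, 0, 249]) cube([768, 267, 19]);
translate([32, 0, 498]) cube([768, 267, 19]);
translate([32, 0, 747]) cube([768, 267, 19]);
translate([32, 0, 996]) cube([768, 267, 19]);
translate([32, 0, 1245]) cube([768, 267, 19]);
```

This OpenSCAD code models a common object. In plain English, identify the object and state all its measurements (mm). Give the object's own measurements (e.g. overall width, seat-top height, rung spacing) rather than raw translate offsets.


An open bookshelf. Two side panels, each 32 mm thick, 267 mm deep and 1340 mm tall, stand 832 mm apart (outside-to-outside). Between them sit 6 shelves, each 19 mm thick and 267 mm deep, spanning the full gap between the sides. The bottom shelf rests on the floor (its underside at z = 0) and the clear gap between one shelf's top and the next shelf's underside is 230 mm.


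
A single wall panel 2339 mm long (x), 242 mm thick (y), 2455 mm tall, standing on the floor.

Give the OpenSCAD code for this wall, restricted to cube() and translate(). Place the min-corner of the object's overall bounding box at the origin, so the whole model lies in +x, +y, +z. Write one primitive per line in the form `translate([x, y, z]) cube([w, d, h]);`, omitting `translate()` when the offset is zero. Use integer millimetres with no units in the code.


cube([2339, 242, 2455]);


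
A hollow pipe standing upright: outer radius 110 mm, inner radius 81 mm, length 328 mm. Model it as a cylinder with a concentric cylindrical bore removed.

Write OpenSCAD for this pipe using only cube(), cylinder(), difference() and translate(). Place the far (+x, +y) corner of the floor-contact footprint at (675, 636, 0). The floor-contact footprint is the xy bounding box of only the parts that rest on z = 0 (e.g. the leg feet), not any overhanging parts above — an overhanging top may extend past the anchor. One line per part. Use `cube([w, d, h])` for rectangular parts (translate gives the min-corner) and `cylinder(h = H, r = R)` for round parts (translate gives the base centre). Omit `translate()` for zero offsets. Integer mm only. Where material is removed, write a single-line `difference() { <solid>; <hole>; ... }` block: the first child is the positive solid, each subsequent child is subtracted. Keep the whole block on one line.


difference() { translate([565, 526, 0]) cylinder(h = 328, r = 110); translate([565, 526, 0]) cylinder(h = 328, r = 81); }


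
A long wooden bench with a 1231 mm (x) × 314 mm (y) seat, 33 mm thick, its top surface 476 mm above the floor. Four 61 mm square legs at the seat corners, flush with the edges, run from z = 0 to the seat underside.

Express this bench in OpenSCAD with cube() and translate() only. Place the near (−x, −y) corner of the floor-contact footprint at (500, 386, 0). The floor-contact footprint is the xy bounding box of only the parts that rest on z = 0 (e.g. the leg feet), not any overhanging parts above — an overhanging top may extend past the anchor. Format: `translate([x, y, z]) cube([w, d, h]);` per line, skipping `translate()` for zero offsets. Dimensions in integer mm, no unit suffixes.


translate([500, 386, 443]) cube([1231, 314, 33]);
translate([500, 386, 0]) cube([61, 61, 443]);
translate([500, 639, 0]) cube([61, 61, 443]);
translate([1670, 386, 0]) cube([61, 61, 443]);
translate([1670, 639, 0]) cube([61, 61, 443]);


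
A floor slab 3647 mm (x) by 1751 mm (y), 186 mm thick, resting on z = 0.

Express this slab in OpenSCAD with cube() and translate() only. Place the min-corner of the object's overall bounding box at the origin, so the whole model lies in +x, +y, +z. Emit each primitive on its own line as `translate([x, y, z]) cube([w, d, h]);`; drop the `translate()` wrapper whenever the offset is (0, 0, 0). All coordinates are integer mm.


cube([3647, 1751, 186]);


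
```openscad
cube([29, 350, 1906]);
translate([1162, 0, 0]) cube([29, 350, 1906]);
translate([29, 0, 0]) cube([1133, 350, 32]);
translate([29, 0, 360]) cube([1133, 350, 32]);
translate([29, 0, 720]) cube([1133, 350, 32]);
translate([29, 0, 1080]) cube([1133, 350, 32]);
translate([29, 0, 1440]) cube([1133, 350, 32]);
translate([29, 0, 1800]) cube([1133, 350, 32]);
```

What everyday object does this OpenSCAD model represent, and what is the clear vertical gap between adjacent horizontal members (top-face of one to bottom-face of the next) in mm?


A bookshelf. The clear shelf gap is 328 mm.

Two tall side panels with 6 horizontal boards between them — a bookshelf. The first two shelf undersides are at z = 0 and z = 360; with shelf thickness 32, the clear gap is 360 − 0 − 32 = 328 mm.


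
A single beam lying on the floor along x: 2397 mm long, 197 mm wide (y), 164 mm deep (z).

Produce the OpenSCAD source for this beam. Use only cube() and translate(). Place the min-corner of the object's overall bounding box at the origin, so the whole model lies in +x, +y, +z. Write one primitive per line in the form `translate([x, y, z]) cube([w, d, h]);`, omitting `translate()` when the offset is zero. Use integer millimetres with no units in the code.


cube([2397, 197, 164]);


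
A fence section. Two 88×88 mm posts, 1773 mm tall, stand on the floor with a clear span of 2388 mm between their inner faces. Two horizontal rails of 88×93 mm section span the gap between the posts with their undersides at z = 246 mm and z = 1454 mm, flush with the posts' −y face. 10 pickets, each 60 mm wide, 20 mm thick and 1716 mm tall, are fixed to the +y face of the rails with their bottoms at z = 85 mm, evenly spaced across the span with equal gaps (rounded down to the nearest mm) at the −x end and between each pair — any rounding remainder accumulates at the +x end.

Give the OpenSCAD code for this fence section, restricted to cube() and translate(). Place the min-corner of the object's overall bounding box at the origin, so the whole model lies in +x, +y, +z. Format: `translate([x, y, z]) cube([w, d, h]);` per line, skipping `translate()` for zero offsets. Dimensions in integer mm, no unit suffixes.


cube([88, 88, 1773]);
translate([2476, 0, 0]) cube([88, 88, 1773]);
translate([88, 0, 246]) cube([2388, 88, 93]);
translate([88, 0, 1454]) cube([2388, 88, 93]);
translate([250, 88, 85]) cube([60, 20, 1716]);
translate([472, 88, 85]) cube([60, 20, 1716]);
translate([694, 88, 85]) cube([60, 20, 1716]);
translate([916, 88, 85]) cube([60, 20, 1716]);
translate([1138, 88, 85]) cube([60, 20, 1716]);
translate([1360, 88, 85]) cube([60, 20, 1716]);
translate([1582, 88, 85]) cube([60, 20, 1716]);
translate([1804, 88, 85]) cube([60, 20, 1716]);
translate([2026, 88, 85]) cube([60, 20, 1716]);
translate([2248, 88, 85]) cube([60, 20, 1716]);


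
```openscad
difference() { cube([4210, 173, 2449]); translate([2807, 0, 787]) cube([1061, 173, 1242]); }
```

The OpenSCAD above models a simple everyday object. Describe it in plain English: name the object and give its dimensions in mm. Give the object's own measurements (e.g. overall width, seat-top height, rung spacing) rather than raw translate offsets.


A wall 4210 mm long (x), 173 mm thick (y), 2449 mm tall, with a rectangular window opening cut through it. The opening is 1061 mm wide and 1242 mm tall; its sill is at z = 787 mm and its near (−x) edge is 2807 mm from the wall's −x end. The opening passes through the full wall thickness.


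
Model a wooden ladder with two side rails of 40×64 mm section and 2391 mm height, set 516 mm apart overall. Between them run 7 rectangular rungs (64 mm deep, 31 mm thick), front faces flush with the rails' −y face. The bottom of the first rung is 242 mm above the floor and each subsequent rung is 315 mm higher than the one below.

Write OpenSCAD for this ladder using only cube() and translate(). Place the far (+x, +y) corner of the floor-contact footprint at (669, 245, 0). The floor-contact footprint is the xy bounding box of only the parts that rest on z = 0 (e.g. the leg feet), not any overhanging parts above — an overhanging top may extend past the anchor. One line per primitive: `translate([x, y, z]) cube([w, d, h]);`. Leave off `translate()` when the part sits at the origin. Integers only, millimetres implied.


translate([153, 181, 0]) cube([40, 64, 2391]);
translate([629, 181, 0]) cube([40, 64, 2391]);
translate([193, 181, 242]) cube([436, 64, 31]);
translate([193, 181, 557]) cube([436, 64, 31]);
translate([193, 181, 872]) cube([436, 64, 31]);
translate([193, 181, 1187]) cube([436, 64, 31]);
translate([193, 181, 1502]) cube([436, 64, 31]);
translate([193, 181, 1817]) cube([436, 64, 31]);
translate([193, 181, 2132]) cube([436, 64, 31]);


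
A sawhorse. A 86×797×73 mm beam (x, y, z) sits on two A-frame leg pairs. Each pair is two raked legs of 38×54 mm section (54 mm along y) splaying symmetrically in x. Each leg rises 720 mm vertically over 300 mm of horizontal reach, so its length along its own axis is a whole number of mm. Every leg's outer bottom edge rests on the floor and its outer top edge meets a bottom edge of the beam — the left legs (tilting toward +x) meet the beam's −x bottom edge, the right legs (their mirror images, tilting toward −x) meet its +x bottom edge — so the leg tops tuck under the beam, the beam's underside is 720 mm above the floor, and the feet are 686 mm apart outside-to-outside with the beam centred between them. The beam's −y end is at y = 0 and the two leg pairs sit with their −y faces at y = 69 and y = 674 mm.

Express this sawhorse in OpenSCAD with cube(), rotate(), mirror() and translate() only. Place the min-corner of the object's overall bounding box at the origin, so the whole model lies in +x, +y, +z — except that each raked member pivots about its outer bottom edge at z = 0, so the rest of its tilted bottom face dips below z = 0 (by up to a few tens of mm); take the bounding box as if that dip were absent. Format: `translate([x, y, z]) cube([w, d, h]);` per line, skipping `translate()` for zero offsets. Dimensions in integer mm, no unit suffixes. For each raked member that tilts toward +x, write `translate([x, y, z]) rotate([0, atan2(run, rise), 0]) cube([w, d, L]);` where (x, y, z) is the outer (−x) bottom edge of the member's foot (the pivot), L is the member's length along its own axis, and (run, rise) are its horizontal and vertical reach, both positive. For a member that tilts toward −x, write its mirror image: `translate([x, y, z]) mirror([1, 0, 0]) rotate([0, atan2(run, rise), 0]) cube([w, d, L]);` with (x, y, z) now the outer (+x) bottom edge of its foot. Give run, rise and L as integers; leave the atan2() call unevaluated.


translate([300, 0, 720]) cube([86, 797, 73]);
translate([0, 69, 0]) rotate([0, atan2(300, 720), 0]) cube([38, 54, 780]);
translate([686, 69, 0]) mirror([1, 0, 0]) rotate([0, atan2(300, 720), 0]) cube([38, 54, 780]);
translate([0, 674, 0]) rotate([0, atan2(300, 720), 0]) cube([38, 54, 780]);
translate([686, 674, 0]) mirror([1, 0, 0]) rotate([0, atan2(300, 720), 0]) cube([38, 54, 780]);


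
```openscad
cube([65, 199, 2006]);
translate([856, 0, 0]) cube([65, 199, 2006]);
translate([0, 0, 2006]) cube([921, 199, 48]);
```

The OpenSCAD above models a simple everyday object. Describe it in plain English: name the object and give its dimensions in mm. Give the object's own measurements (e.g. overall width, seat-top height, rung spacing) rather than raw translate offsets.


A door frame. The clear opening is 791 mm wide and 2006 mm high. Two 65 mm wide jambs, 199 mm deep, stand either side of the opening from the floor to the top of the opening. A 48 mm thick head sits across the top of both jambs, spanning the full outside width of the frame.


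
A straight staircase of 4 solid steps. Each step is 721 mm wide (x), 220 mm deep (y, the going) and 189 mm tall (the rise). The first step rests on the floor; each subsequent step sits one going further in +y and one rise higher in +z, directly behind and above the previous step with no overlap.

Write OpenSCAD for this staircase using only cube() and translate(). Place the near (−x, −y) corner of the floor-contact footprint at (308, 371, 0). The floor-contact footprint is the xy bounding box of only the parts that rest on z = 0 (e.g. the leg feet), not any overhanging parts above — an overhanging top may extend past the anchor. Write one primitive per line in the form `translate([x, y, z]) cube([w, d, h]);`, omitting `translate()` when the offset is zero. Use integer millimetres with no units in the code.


translate([308, 371, 0]) cube([721, 220, 189]);
translate([308, 591, 189]) cube([721, 220, 189]);
translate([308, 811, 378]) cube([721, 220, 189]);
translate([308, 1031, 567]) cube([721, 220, 189]);


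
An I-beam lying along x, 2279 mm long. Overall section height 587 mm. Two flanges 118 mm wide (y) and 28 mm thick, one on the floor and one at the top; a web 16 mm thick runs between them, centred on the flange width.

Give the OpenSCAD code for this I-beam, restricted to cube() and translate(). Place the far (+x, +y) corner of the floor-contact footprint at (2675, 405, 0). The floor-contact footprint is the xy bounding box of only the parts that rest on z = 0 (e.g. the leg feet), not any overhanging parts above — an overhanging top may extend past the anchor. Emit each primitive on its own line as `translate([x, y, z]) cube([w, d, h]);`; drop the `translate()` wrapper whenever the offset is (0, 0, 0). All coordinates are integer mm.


translate([396, 287, 0]) cube([2279, 118, 28]);
translate([396, 338, 28]) cube([2279, 16, 531]);
translate([396, 287, 559]) cube([2279, 118, 28]);


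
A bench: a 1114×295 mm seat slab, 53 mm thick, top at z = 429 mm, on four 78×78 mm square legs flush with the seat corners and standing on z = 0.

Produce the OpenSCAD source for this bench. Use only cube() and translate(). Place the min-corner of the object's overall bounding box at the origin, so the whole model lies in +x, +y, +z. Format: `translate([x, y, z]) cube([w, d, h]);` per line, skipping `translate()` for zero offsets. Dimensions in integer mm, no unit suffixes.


translate([0, 0, 376]) cube([1114, 295, 53]);
cube([78, 78, 376]);
translate([0, 217, 0]) cube([78, 78, 376]);
translate([1036, 0, 0]) cube([78, 78, 376]);
translate([1036, 217, 0]) cube([78, 78, 376]);


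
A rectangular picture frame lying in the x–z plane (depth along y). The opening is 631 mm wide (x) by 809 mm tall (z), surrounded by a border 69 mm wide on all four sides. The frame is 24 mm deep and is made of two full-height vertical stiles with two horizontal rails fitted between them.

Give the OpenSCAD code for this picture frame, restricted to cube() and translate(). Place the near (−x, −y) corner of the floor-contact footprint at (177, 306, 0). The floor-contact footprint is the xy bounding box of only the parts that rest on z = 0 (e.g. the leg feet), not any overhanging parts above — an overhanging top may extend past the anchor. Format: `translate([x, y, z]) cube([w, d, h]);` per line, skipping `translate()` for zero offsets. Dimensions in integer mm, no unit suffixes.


translate([177, 306, 0]) cube([69, 24, 947]);
translate([877, 306, 0]) cube([69, 24, 947]);
translate([246, 306, 0]) cube([631, 24, 69]);
translate([246, 306, 878]) cube([631, 24, 69]);


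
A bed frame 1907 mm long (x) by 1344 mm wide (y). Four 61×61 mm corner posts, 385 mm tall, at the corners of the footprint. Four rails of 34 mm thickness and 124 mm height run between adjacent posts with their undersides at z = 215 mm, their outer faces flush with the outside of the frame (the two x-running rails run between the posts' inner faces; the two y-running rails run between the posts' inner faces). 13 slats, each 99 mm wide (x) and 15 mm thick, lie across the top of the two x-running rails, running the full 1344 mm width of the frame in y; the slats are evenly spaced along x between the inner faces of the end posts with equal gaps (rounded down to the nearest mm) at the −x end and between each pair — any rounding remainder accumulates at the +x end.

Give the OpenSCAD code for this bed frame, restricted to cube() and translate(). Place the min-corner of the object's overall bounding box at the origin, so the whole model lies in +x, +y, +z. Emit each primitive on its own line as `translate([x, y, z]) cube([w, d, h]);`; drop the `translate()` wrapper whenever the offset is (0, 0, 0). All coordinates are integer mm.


// slat z = rail_z + rail_h = 215 + 124 = 339
// slat gap = ⌊(1785 − 13·99) / 14⌋ = 35
cube([61, 61, 385]);
translate([0, 1283, 0]) cube([61, 61, 385]);
translate([1846, 0, 0]) cube([61, 61, 385]);
translate([1846, 1283, 0]) cube([61, 61, 385]);
translate([61, 0, 215]) cube([1785, 34, 124]);
translate([61, 1310, 215]) cube([1785, 34, 124]);
translate([0, 61, 215]) cube([34, 1222, 124]);
translate([1873, 61, 215]) cube([34, 1222, 124]);
translate([96, 0, 339]) cube([99, 1344, 15]);
translate([230, 0, 339]) cube([99, 1344, 15]);
translate([364, 0, 339]) cube([99, 1344, 15]);
translate([498, 0, 339]) cube([99, 1344, 15]);
translate([632, 0, 339]) cube([99, 1344, 15]);
translate([766, 0, 339]) cube([99, 1344, 15]);
translate([900, 0, 339]) cube([99, 1344, 15]);
translate([1034, 0, 339]) cube([99, 1344, 15]);
translate([1168, 0, 339]) cube([99, 1344, 15]);
translate([1302, 0, 339]) cube([99, 1344, 15]);
translate([1436, 0, 339]) cube([99, 1344, 15]);
translate([1570, 0, 339]) cube([99, 1344, 15]);
translate([1704, 0, 339]) cube([99, 1344, 15]);


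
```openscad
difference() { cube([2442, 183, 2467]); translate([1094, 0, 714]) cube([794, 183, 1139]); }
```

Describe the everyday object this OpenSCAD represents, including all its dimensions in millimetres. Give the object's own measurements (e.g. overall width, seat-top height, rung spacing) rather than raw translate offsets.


A wall 2442 mm long (x), 183 mm thick (y), 2467 mm tall, with a rectangular window opening cut through it. The opening is 794 mm wide and 1139 mm tall; its sill is at z = 714 mm and its near (−x) edge is 1094 mm from the wall's −x end. The opening passes through the full wall thickness.


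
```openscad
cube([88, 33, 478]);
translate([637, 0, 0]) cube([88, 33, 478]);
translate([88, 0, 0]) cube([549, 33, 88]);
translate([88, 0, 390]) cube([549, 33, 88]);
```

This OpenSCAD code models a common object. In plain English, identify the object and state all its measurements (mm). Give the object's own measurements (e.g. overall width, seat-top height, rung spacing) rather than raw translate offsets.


A rectangular picture frame lying in the x–z plane (depth along y). The opening is 549 mm wide (x) by 302 mm tall (z), surrounded by a border 88 mm wide on all four sides. The frame is 33 mm deep and is made of two full-height vertical stiles with two horizontal rails fitted between them.


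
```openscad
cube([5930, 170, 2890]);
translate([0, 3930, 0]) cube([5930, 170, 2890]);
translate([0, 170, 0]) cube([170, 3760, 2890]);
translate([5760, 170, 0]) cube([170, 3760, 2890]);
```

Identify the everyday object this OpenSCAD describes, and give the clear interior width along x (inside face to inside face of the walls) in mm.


A house (or room) frame. The interior width is 5590 mm.

Four 2890 mm walls enclosing a rectangle with no floor or roof — a room or house frame. Outside width is 5930 mm and wall thickness is 170 mm, so the interior width is 5930 − 2 × 170 = 5590 mm.


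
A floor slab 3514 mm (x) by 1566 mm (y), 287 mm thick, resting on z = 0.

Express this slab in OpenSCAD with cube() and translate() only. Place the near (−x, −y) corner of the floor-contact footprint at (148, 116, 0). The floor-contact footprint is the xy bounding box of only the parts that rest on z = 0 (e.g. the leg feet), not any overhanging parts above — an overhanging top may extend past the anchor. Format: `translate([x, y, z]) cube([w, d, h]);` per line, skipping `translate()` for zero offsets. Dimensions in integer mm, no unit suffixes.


translate([148, 116, 0]) cube([3514, 1566, 287]);


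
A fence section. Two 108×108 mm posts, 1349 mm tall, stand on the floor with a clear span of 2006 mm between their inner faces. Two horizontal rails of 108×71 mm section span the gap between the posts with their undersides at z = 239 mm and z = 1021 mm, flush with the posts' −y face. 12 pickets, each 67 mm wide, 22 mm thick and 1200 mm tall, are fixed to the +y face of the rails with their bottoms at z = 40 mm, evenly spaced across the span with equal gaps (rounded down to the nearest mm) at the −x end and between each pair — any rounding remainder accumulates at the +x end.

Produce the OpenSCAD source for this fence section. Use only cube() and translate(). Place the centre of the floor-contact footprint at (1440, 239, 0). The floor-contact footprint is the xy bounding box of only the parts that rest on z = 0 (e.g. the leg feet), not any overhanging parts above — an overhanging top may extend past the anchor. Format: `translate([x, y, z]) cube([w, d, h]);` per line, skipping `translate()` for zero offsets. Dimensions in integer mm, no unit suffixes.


translate([329, 185, 0]) cube([108, 108, 1349]);
translate([2443, 185, 0]) cube([108, 108, 1349]);
translate([437, 185, 239]) cube([2006, 108, 71]);
translate([437, 185, 1021]) cube([2006, 108, 71]);
translate([529, 293, 40]) cube([67, 22, 1200]);
translate([688, 293, 40]) cube([67, 22, 1200]);
translate([847, 293, 40]) cube([67, 22, 1200]);
translate([1006, 293, 40]) cube([67, 22, 1200]);
translate([1165, 293, 40]) cube([67, 22, 1200]);
translate([1324, 293, 40]) cube([67, 22, 1200]);
translate([1483, 293, 40]) cube([67, 22, 1200]);
translate([1642, 293, 40]) cube([67, 22, 1200]);
translate([1801, 293, 40]) cube([67, 22, 1200]);
translate([1960, 293, 40]) cube([67, 22, 1200]);
translate([2119, 293, 40]) cube([67, 22, 1200]);
translate([2278, 293, 40]) cube([67, 22, 1200]);


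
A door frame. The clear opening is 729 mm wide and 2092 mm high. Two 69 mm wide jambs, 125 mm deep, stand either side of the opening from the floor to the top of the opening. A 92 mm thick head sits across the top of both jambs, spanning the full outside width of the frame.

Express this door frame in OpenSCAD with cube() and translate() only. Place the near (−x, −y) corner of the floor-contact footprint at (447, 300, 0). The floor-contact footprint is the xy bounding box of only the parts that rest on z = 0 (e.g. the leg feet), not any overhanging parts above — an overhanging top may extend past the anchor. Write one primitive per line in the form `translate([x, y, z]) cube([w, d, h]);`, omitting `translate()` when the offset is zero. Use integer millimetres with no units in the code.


translate([447, 300, 0]) cube([69, 125, 2092]);
translate([1245, 300, 0]) cube([69, 125, 2092]);
translate([447, 300, 2092]) cube([867, 125, 92]);
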